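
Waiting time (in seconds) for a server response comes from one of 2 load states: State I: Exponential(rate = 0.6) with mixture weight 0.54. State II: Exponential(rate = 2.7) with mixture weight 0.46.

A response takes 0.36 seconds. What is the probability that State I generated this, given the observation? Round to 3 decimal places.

By Bayes' theorem, P(k | x) = P(Z=k) f_k(x) / Σ_j P(Z=j) f_j(x).
Evaluate each component's likelihood at the observed value:
  L_I = 0.6·e^(−0.6·0.36) = 0.6·e^(−0.2160) = 0.483441
  L_II = 2.7·e^(−2.7·0.36) = 2.7·e^(−0.9720) = 1.02148
Weight by the priors:
  P(Z=I)·L_I = 0.54 × 0.483441 = 0.261058
  P(Z=II)·L_II = 0.46 × 1.02148 = 0.46988
Sum: 0.261058 + 0.46988 = 0.730939
P(State I | the observation) ≈ 0.357

0.357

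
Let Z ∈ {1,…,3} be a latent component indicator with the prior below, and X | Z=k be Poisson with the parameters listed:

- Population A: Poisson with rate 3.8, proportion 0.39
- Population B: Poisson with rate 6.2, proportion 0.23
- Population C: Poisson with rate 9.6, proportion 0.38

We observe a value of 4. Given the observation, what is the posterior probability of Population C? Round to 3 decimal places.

0.080

The responsibility of component k is π_k f_k(x) divided by Σ_j π_j f_j(x).
Component likelihoods at x = 4:
  L_A = e^(−3.8)·3.8^4/4! = 0.194359
  L_B = e^(−6.2)·6.2^4/4! = 0.124948
  L_C = e^(−9.6)·9.6^4/4! = 0.0239688
Weight by the priors:
  π_A·L_A = 0.39 × 0.194359 = 0.0757999
  π_B·L_B = 0.23 × 0.124948 = 0.0287381
  π_C·L_C = 0.38 × 0.0239688 = 0.00910815
Marginal: 0.0757999 + 0.0287381 + 0.00910815 = 0.113646
So the posterior for Population C is 0.00910815 / 0.113646 ≈ 0.080.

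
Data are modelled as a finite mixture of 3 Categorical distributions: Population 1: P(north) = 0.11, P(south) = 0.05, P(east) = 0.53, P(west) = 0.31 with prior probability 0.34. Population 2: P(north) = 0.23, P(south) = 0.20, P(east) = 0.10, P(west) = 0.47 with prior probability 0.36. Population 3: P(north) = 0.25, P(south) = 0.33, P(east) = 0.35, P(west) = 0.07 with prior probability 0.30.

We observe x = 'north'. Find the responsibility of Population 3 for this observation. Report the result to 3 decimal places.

The responsibility of component k is π_k f_k(x) divided by Σ_j π_j f_j(x).
Evaluate each component's likelihood at the observed value:
  f_1 = 0.11
  f_2 = 0.23
  f_3 = 0.25
Unnormalised posteriors:
  π_1·f_1 = 0.34 × 0.11 = 0.0374
  π_2·f_2 = 0.36 × 0.23 = 0.0828
  π_3·f_3 = 0.30 × 0.25 = 0.075
Normaliser: 0.0374 + 0.0828 + 0.075 = 0.1952
Responsibility of Population 3: 0.075 / 0.1952 ≈ 0.384

0.384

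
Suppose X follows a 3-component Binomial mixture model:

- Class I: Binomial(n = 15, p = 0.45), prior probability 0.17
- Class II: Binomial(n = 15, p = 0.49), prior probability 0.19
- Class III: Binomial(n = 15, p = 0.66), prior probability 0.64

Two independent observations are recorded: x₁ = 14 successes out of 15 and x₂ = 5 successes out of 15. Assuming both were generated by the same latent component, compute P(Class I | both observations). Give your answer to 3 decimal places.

By Bayes' theorem, P(k | x) = w_k f_k(x) / Σ_j w_j f_j(x).
Since both observations come from the same component, the likelihood for component k is f_k(x₁)·f_k(x₂).
  p_I = [0.000115194] × [0.14036] = 1.61687e-05
  p_II = [0.00035189] × [0.10098] = 3.5534e-05
  p_III = [0.015177] × [0.00776362] = 0.000117828
Weight by the priors:
  w_I·p_I = 0.17 × 1.61687e-05 = 2.74867e-06
  w_II·p_II = 0.19 × 3.5534e-05 = 6.75146e-06
  w_III·p_III = 0.64 × 0.000117828 = 7.54101e-05
Marginal: 2.74867e-06 + 6.75146e-06 + 7.54101e-05 = 8.49102e-05
P(Class I | x₁,x₂) ≈ 0.032

0.032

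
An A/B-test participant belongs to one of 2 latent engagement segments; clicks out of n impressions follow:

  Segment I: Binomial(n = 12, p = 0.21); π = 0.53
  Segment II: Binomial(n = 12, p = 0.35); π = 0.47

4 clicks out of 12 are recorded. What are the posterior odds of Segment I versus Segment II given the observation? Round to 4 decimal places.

0.6958

Since P(k|x) ∝ π_k f_k(x), the posterior odds are π_i f_i(x) / (π_j f_j(x)).
Evaluate each component's likelihood at the observed value:
  L_I = 0.146049
  L_II = 0.236692
Odds = (0.53/0.47) × (0.146049/0.236692) = 1.12766 × 0.617042 ≈ 0.6958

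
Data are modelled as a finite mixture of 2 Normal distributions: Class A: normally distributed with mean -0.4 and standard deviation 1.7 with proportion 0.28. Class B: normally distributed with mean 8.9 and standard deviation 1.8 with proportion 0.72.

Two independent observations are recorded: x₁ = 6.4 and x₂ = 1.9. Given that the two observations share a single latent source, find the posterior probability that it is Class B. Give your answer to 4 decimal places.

Posterior ∝ prior × likelihood, so P(k | x) ∝ π_k f_k(x); normalise over all components.
Since both observations come from the same component, the likelihood for component k is f_k(x₁)·f_k(x₂).
  f_A = [(1/(1.7·√(2π)))·exp(−(6.4−-0.4)²/(2·1.7²)) = 0.234672·exp(-8.00000) = 7.87237e-05] × [0.0939689] = 7.39757e-06
  f_B = [(1/(1.8·√(2π)))·exp(−(6.4−8.9)²/(2·1.8²)) = 0.221635·exp(-0.96451) = 0.0844808] × [0.000115245] = 9.73595e-06
Prior × likelihood for each component:
  π_A·f_A = 0.28 × 7.39757e-06 = 2.07132e-06
  π_B·f_B = 0.72 × 9.73595e-06 = 7.00989e-06
Normaliser: 2.07132e-06 + 7.00989e-06 = 9.08121e-06
P(Class B | x₁,x₂) ≈ 0.7719

0.7719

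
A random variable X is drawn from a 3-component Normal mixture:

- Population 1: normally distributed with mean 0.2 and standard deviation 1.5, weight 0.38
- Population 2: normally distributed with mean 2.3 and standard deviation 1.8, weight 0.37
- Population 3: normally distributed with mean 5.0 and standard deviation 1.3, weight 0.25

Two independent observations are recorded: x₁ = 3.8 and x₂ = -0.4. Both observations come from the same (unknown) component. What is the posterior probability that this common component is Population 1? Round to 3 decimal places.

0.250

P(component k | x) = P(Z=k)·f_k(x) / marginal(x), where marginal(x) = Σ_j P(Z=j)·f_j(x).
Since both observations come from the same component, the likelihood for component k is f_k(x₁)·f_k(x₂).
  p_1 = [0.0149297] × [0.245513] = 0.00366544
  p_2 = [0.156618] × [0.0719542] = 0.0112693
  p_3 = [0.20042] × [5.49811e-05] = 1.10193e-05
Prior × likelihood for each component:
  P(Z=1)·p_1 = 0.38 × 0.00366544 = 0.00139287
  P(Z=2)·p_2 = 0.37 × 0.0112693 = 0.00416964
  P(Z=3)·p_3 = 0.25 × 1.10193e-05 = 2.75483e-06
Marginal: 0.00139287 + 0.00416964 + 2.75483e-06 = 0.00556526
P(Population 1 | data) = 0.00139287 / 0.00556526 ≈ 0.250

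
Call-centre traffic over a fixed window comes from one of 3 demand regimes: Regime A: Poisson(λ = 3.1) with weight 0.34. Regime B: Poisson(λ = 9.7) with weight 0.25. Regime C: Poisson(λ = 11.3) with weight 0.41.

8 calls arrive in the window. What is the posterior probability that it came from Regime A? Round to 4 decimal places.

0.0487

Posterior ∝ prior × likelihood, so P(k | x) ∝ π_k f_k(x); normalise over all components.
Component likelihoods at x = 8 calls:
  L_A = 0.00952928
  L_B = 0.119123
  L_C = 0.0815792
Unnormalised posteriors:
  π_A·L_A = 0.34 × 0.00952928 = 0.00323996
  π_B·L_B = 0.25 × 0.119123 = 0.0297808
  π_C·L_C = 0.41 × 0.0815792 = 0.0334475
Denominator: 0.00323996 + 0.0297808 + 0.0334475 = 0.0664683
So the posterior for Regime A is 0.00323996 / 0.0664683 ≈ 0.0487.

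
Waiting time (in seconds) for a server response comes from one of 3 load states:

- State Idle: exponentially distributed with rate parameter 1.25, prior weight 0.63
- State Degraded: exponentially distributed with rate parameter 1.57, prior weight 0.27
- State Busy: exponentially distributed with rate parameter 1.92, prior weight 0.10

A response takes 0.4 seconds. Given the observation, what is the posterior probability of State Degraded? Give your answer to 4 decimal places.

0.2853

The responsibility of component k is π_k f_k(x) divided by Σ_j π_j f_j(x).
Evaluate each component's likelihood at the observed value:
  f_Idle = 1.25·e^(−1.25·0.4) = 1.25·e^(−0.5000) = 0.758163
  f_Degraded = 1.57·e^(−1.57·0.4) = 1.57·e^(−0.6280) = 0.837843
  f_Busy = 1.92·e^(−1.92·0.4) = 1.92·e^(−0.7680) = 0.890765
Prior × likelihood for each component:
  π_Idle·f_Idle = 0.63 × 0.758163 = 0.477643
  π_Degraded·f_Degraded = 0.27 × 0.837843 = 0.226218
  π_Busy·f_Busy = 0.10 × 0.890765 = 0.0890765
Denominator: 0.477643 + 0.226218 + 0.0890765 = 0.792937
P(State Degraded | data) = 0.226218 / 0.792937 ≈ 0.2853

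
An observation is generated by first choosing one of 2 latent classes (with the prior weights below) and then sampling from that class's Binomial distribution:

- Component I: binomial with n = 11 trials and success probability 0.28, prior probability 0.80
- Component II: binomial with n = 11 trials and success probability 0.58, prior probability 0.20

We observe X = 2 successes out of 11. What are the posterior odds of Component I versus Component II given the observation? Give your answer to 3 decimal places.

119.198

Posterior odds = (π_i f_i(x)) / (π_j f_j(x)); the normalising sum cancels.
Component likelihoods at x = 2 successes out of 11:
  L_I = C(11,2)·0.28^2·0.72^9 = 55·0.0784·0.0519987 = 0.224218
  L_II = C(11,2)·0.58^2·0.42^9 = 55·0.3364·0.000406671 = 0.00752423
Posterior odds = (π_I·L_I) / (π_II·L_II) = (0.80·0.224218) / (0.20·0.00752423) = 0.179375 / 0.00150485 ≈ 119.198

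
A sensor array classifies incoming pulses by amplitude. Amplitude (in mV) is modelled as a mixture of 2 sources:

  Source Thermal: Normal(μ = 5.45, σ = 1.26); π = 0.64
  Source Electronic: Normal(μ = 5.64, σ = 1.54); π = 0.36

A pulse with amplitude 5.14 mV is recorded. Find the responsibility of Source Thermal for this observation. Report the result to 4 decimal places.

0.6896

Apply Bayes' rule: the posterior for each component is proportional to its prior times its likelihood at x.
Normal densities:
  p_Thermal = (1/(1.26·√(2π)))·exp(−(5.14−5.45)²/(2·1.26²)) = 0.316621·exp(-0.03027) = 0.307182
  p_Electronic = (1/(1.54·√(2π)))·exp(−(5.14−5.64)²/(2·1.54²)) = 0.259053·exp(-0.05271) = 0.245753
Multiply by the mixture weights:
  P(Z=Thermal)·p_Thermal = 0.64 × 0.307182 = 0.196596
  P(Z=Electronic)·p_Electronic = 0.36 × 0.245753 = 0.0884711
Denominator: 0.196596 + 0.0884711 = 0.285067
Responsibility of Source Thermal: 0.196596 / 0.285067 ≈ 0.6896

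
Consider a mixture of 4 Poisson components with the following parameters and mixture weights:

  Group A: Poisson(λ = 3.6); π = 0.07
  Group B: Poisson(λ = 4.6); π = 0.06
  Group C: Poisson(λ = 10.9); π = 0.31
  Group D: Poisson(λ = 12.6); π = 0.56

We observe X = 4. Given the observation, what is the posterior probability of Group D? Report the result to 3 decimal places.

0.066

Posterior ∝ prior × likelihood, so P(k | x) ∝ w_k f_k(x); normalise over all components.
Evaluate each component's likelihood at the observed value:
  L_A = e^(−3.6)·3.6^4/4! = 0.191222
  L_B = e^(−4.6)·4.6^4/4! = 0.187528
  L_C = e^(−10.9)·10.9^4/4! = 0.0108564
  L_D = e^(−12.6)·12.6^4/4! = 0.00354128
Weight by the priors:
  w_A·L_A = 0.07 × 0.191222 = 0.0133856
  w_B·L_B = 0.06 × 0.187528 = 0.0112517
  w_C·L_C = 0.31 × 0.0108564 = 0.00336548
  w_D·L_D = 0.56 × 0.00354128 = 0.00198312
Evidence: 0.0133856 + 0.0112517 + 0.00336548 + 0.00198312 = 0.0299858
Responsibility of Group D: 0.00198312 / 0.0299858 ≈ 0.066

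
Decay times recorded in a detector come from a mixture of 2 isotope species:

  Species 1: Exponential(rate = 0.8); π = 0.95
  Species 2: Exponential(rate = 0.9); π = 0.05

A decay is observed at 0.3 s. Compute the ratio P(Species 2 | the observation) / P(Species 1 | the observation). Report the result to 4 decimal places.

0.0575

Only the two components matter; the odds are (w_i f_i(x)) / (w_j f_j(x)).
Exponential densities:
  f_1 = 0.8·e^(−0.8·0.3) = 0.8·e^(−0.2400) = 0.629302
  f_2 = 0.9·e^(−0.9·0.3) = 0.9·e^(−0.2700) = 0.687042
Posterior odds = (w_2·f_2) / (w_1·f_1) = (0.05·0.687042) / (0.95·0.629302) = 0.0343521 / 0.597837 ≈ 0.0575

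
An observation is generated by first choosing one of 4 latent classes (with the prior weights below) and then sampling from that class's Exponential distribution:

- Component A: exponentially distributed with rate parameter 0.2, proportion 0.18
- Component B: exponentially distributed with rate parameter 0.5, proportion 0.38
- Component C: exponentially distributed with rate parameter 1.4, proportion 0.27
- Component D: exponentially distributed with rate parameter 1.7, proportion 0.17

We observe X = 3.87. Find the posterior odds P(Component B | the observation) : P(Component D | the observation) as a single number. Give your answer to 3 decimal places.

Posterior odds = (π_i f_i(x)) / (π_j f_j(x)); the normalising sum cancels.
Exponential densities:
  f_A = 0.0922329
  f_B = 0.0722121
  f_C = 0.00621041
  f_D = 0.0023617
Posterior odds = (π_B·f_B) / (π_D·f_D) = (0.38·0.0722121) / (0.17·0.0023617) = 0.0274406 / 0.00040149 ≈ 68.347

68.347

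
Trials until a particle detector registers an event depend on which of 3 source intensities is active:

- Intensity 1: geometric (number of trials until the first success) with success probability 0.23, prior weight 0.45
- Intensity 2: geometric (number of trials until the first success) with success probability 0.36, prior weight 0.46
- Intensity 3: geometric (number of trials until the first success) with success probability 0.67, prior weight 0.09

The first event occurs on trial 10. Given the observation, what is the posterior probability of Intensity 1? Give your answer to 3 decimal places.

0.767

Posterior ∝ prior × likelihood, so P(k | x) ∝ w_k f_k(x); normalise over all components.
Component likelihoods at x = 10:
  p_1 = 0.23·(1−0.23)^9 = 0.23·0.0951517 = 0.0218849
  p_2 = 0.36·(1−0.36)^9 = 0.36·0.0180144 = 0.00648518
  p_3 = 0.67·(1−0.67)^9 = 0.67·4.64115e-05 = 3.10957e-05
Multiply by the mixture weights:
  w_1·p_1 = 0.45 × 0.0218849 = 0.0098482
  w_2·p_2 = 0.46 × 0.00648518 = 0.00298318
  w_3·p_3 = 0.09 × 3.10957e-05 = 2.79861e-06
Evidence: 0.0098482 + 0.00298318 + 2.79861e-06 = 0.0128342
P(Intensity 1 | x) ≈ 0.767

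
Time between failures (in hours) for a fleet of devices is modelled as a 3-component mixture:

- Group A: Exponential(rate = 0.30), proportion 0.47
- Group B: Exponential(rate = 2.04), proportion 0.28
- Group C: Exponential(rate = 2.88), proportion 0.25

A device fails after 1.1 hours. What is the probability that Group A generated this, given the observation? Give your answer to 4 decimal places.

Apply Bayes' rule: the posterior for each component is proportional to its prior times its likelihood at x.
Evaluate each component's likelihood at the observed value:
  L_A = 0.30·e^(−0.30·1.1) = 0.30·e^(−0.3300) = 0.215677
  L_B = 2.04·e^(−2.04·1.1) = 2.04·e^(−2.2440) = 0.216308
  L_C = 2.88·e^(−2.88·1.1) = 2.88·e^(−3.1680) = 0.121213
Multiply by the mixture weights:
  π_A·L_A = 0.47 × 0.215677 = 0.101368
  π_B·L_B = 0.28 × 0.216308 = 0.0605663
  π_C·L_C = 0.25 × 0.121213 = 0.0303031
Sum: 0.101368 + 0.0605663 + 0.0303031 = 0.192238
P(Group A | data) = 0.101368 / 0.192238 ≈ 0.5273

0.5273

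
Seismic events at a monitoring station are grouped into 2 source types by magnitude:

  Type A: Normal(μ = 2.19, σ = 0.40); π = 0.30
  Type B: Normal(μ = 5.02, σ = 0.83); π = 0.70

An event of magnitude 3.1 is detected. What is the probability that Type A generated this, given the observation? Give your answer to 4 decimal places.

Posterior ∝ prior × likelihood, so P(k | x) ∝ π_k f_k(x); normalise over all components.
Normal densities:
  p_A = 0.0749855
  p_B = 0.0331014
Multiply by the mixture weights:
  π_A·p_A = 0.30 × 0.0749855 = 0.0224957
  π_B·p_B = 0.70 × 0.0331014 = 0.023171
Normaliser: 0.0224957 + 0.023171 = 0.0456667
P(Type A | x) ≈ 0.4926

0.4926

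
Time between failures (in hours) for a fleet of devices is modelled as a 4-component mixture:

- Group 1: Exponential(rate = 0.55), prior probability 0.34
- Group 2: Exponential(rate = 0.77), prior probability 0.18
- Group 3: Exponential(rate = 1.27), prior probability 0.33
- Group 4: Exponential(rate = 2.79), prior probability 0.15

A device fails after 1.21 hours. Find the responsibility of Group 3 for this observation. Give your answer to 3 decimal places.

0.353

By Bayes' theorem, P(k | x) = π_k f_k(x) / Σ_j π_j f_j(x).
Evaluate each component's likelihood at the observed value:
  L_1 = 0.282709
  L_2 = 0.30329
  L_3 = 0.273164
  L_4 = 0.0953827
Weight by the priors:
  π_1·L_1 = 0.34 × 0.282709 = 0.0961211
  π_2·L_2 = 0.18 × 0.30329 = 0.0545923
  π_3·L_3 = 0.33 × 0.273164 = 0.0901441
  π_4·L_4 = 0.15 × 0.0953827 = 0.0143074
Marginal: 0.0961211 + 0.0545923 + 0.0901441 + 0.0143074 = 0.255165
Responsibility of Group 3: 0.0901441 / 0.255165 ≈ 0.353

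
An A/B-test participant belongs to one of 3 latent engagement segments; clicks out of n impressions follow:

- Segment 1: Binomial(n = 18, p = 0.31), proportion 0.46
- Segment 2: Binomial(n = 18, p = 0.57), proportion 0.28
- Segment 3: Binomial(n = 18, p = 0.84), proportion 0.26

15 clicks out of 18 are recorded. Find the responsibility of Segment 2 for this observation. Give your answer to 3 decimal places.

0.059

Apply Bayes' rule: the posterior for each component is proportional to its prior times its likelihood at x.
Component likelihoods at x = 15 clicks out of 18:
  f_1 = C(18,15)·0.31^15·0.69^3 = 816·2.34653e-08·0.328509 = 6.29018e-06
  f_2 = C(18,15)·0.57^15·0.43^3 = 816·0.000217833·0.079507 = 0.0141325
  f_3 = C(18,15)·0.84^15·0.16^3 = 816·0.0731458·0.004096 = 0.244478
Unnormalised posteriors:
  π_1·f_1 = 0.46 × 6.29018e-06 = 2.89348e-06
  π_2·f_2 = 0.28 × 0.0141325 = 0.00395709
  π_3·f_3 = 0.26 × 0.244478 = 0.0635642
Marginal: 2.89348e-06 + 0.00395709 + 0.0635642 = 0.0675242
So the posterior for Segment 2 is 0.00395709 / 0.0675242 ≈ 0.059.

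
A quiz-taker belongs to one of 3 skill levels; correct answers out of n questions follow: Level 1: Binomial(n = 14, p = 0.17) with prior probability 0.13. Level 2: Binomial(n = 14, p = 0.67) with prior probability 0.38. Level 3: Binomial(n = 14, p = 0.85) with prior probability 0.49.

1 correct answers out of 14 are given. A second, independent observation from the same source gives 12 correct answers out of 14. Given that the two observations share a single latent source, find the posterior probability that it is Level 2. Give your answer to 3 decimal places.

0.994

Apply Bayes' rule: the posterior for each component is proportional to its prior times its likelihood at x.
Since both observations come from the same component, the likelihood for component k is f_k(x₁)·f_k(x₂).
  L_1 = [C(14,1)·0.17^1·0.83^13 = 14·0.17·0.0887187 = 0.211151] × [3.65245e-08] = 7.71217e-09
  L_2 = [C(14,1)·0.67^1·0.33^13 = 14·0.67·5.50404e-07 = 5.16279e-06] × [0.0810899] = 4.1865e-07
  L_3 = [C(14,1)·0.85^1·0.15^13 = 14·0.85·1.9462e-11 = 2.31597e-10] × [0.29124] = 6.74504e-11
Multiply by the mixture weights:
  π_1·L_1 = 0.13 × 7.71217e-09 = 1.00258e-09
  π_2·L_2 = 0.38 × 4.1865e-07 = 1.59087e-07
  π_3·L_3 = 0.49 × 6.74504e-11 = 3.30507e-11
Normaliser: 1.00258e-09 + 1.59087e-07 + 3.30507e-11 = 1.60123e-07
So the posterior for Level 2 is 1.59087e-07 / 1.60123e-07 ≈ 0.994.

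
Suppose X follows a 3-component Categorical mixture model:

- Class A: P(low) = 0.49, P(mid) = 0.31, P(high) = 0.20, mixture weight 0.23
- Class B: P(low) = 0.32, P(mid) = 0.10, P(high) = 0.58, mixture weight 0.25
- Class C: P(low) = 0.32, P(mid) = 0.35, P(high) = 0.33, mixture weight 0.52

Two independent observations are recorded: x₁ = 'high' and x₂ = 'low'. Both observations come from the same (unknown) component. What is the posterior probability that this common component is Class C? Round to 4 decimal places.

Apply Bayes' rule: the posterior for each component is proportional to its prior times its likelihood at x.
Since both observations come from the same component, the likelihood for component k is f_k(x₁)·f_k(x₂).
  L_A = [P(high | comp) = 0.20] × [0.49] = 0.098
  L_B = [P(high | comp) = 0.58] × [0.32] = 0.1856
  L_C = [P(high | comp) = 0.33] × [0.32] = 0.1056
Weight by the priors:
  π_A·L_A = 0.23 × 0.098 = 0.02254
  π_B·L_B = 0.25 × 0.1856 = 0.0464
  π_C·L_C = 0.52 × 0.1056 = 0.054912
Normaliser: 0.02254 + 0.0464 + 0.054912 = 0.123852
So the posterior for Class C is 0.054912 / 0.123852 ≈ 0.4434.

0.4434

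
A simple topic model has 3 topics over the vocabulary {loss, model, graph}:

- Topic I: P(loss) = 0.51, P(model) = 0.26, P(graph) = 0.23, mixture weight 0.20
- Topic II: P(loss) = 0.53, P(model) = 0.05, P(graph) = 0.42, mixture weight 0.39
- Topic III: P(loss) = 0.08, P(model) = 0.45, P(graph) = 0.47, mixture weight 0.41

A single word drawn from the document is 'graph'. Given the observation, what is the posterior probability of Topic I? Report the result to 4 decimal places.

Posterior ∝ prior × likelihood, so P(k | x) ∝ π_k f_k(x); normalise over all components.
Evaluate each component's likelihood at the observed value:
  f_I = P(graph | comp) = 0.23
  f_II = P(graph | comp) = 0.42
  f_III = P(graph | comp) = 0.47
Weight by the priors:
  π_I·f_I = 0.20 × 0.23 = 0.046
  π_II·f_II = 0.39 × 0.42 = 0.1638
  π_III·f_III = 0.41 × 0.47 = 0.1927
Sum: 0.046 + 0.1638 + 0.1927 = 0.4025
P(Topic I | 'graph') ≈ 0.1143

0.1143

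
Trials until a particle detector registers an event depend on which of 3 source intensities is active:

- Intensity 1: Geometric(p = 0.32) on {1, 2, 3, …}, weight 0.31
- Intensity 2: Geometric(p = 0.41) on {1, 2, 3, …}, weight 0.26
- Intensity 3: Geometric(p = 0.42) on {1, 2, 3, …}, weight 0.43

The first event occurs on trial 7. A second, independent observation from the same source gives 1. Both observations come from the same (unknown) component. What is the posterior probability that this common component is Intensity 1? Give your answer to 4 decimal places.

By Bayes' theorem, P(k | x) = w_k f_k(x) / Σ_j w_j f_j(x).
Since both observations come from the same component, the likelihood for component k is f_k(x₁)·f_k(x₂).
  p_1 = [0.0316376] × [0.32] = 0.010124
  p_2 = [0.017294] × [0.41] = 0.00709055
  p_3 = [0.0159889] × [0.42] = 0.00671532
Weight by the priors:
  w_1·p_1 = 0.31 × 0.010124 = 0.00313845
  w_2·p_2 = 0.26 × 0.00709055 = 0.00184354
  w_3·p_3 = 0.43 × 0.00671532 = 0.00288759
Denominator: 0.00313845 + 0.00184354 + 0.00288759 = 0.00786958
P(Intensity 1 | data) ≈ 0.3988

0.3988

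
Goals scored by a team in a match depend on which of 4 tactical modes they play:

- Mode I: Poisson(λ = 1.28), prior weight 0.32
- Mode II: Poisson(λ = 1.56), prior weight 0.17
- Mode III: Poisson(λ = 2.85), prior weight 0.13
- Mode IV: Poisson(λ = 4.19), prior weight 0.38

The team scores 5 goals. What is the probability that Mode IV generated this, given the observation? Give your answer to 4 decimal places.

0.7838

Posterior ∝ prior × likelihood, so P(k | x) ∝ π_k f_k(x); normalise over all components.
Evaluate each component's likelihood at the observed value:
  p_I = e^(−1.28)·1.28^5/5! = 0.00796107
  p_II = e^(−1.56)·1.56^5/5! = 0.0161787
  p_III = e^(−2.85)·2.85^5/5! = 0.0906366
  p_IV = e^(−4.19)·4.19^5/5! = 0.163003
Weight by the priors:
  π_I·p_I = 0.32 × 0.00796107 = 0.00254754
  π_II·p_II = 0.17 × 0.0161787 = 0.00275037
  π_III·p_III = 0.13 × 0.0906366 = 0.0117828
  π_IV·p_IV = 0.38 × 0.163003 = 0.0619411
Marginal: 0.00254754 + 0.00275037 + 0.0117828 + 0.0619411 = 0.0790217
So the posterior for Mode IV is 0.0619411 / 0.0790217 ≈ 0.7838.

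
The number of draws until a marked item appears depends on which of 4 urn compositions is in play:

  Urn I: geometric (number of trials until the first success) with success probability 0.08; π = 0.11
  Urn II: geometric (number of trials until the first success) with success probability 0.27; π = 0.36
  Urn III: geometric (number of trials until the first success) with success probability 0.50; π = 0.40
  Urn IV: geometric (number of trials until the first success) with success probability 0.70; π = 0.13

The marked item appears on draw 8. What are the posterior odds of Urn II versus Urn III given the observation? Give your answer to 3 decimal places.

6.872

Posterior odds = (w_i f_i(x)) / (w_j f_j(x)); the normalising sum cancels.
Geometric probabilities:
  f_I = 0.08·(1−0.08)^7 = 0.08·0.557847 = 0.0446277
  f_II = 0.27·(1−0.27)^7 = 0.27·0.110474 = 0.029828
  f_III = 0.50·(1−0.50)^7 = 0.50·0.0078125 = 0.00390625
  f_IV = 0.70·(1−0.70)^7 = 0.70·0.0002187 = 0.00015309
Odds = (0.36/0.40) × (0.029828/0.00390625) = 0.9 × 7.63596 ≈ 6.872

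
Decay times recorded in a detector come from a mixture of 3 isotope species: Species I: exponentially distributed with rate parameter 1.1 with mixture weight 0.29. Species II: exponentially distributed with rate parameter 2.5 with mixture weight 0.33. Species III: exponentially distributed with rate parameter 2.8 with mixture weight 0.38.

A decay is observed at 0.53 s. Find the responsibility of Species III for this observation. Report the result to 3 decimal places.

P(component k | x) = w_k·f_k(x) / marginal(x), where marginal(x) = Σ_j w_j·f_j(x).
Component likelihoods at x = 0.53 s:
  L_I = 0.614043
  L_II = 0.664507
  L_III = 0.634841
Prior × likelihood for each component:
  w_I·L_I = 0.29 × 0.614043 = 0.178073
  w_II·L_II = 0.33 × 0.664507 = 0.219287
  w_III·L_III = 0.38 × 0.634841 = 0.24124
Denominator: 0.178073 + 0.219287 + 0.24124 = 0.6386
P(Species III | x) = 0.24124 / 0.6386 ≈ 0.378

0.378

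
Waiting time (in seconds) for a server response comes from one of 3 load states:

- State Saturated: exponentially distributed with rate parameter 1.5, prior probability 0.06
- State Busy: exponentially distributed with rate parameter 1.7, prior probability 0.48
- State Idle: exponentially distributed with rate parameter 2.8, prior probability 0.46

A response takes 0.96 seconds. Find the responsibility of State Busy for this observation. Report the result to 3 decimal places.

0.594

The responsibility of component k is π_k f_k(x) divided by Σ_j π_j f_j(x).
Exponential densities:
  L_Saturated = 1.5·e^(−1.5·0.96) = 1.5·e^(−1.4400) = 0.355392
  L_Busy = 1.7·e^(−1.7·0.96) = 1.7·e^(−1.6320) = 0.332415
  L_Idle = 2.8·e^(−2.8·0.96) = 2.8·e^(−2.6880) = 0.190447
Multiply by the mixture weights:
  π_Saturated·L_Saturated = 0.06 × 0.355392 = 0.0213235
  π_Busy·L_Busy = 0.48 × 0.332415 = 0.159559
  π_Idle·L_Idle = 0.46 × 0.190447 = 0.0876057
Normaliser: 0.0213235 + 0.159559 + 0.0876057 = 0.268488
P(State Busy | data) ≈ 0.594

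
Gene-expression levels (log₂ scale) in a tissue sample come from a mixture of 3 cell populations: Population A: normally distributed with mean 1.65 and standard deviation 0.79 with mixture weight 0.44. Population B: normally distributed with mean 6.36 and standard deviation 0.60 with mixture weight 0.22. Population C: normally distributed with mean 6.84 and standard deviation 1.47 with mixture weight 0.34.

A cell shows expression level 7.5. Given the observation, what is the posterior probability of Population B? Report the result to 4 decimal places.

Apply Bayes' rule: the posterior for each component is proportional to its prior times its likelihood at x.
Evaluate each component's likelihood at the observed value:
  p_A = (1/(0.79·√(2π)))·exp(−(7.5−1.65)²/(2·0.79²)) = 0.504990·exp(-27.41748) = 6.25205e-13
  p_B = (1/(0.60·√(2π)))·exp(−(7.5−6.36)²/(2·0.60²)) = 0.664904·exp(-1.80500) = 0.10936
  p_C = (1/(1.47·√(2π)))·exp(−(7.5−6.84)²/(2·1.47²)) = 0.271389·exp(-0.10079) = 0.245369
Prior × likelihood for each component:
  P(Z=A)·p_A = 0.44 × 6.25205e-13 = 2.7509e-13
  P(Z=B)·p_B = 0.22 × 0.10936 = 0.0240591
  P(Z=C)·p_C = 0.34 × 0.245369 = 0.0834254
Sum: 2.7509e-13 + 0.0240591 + 0.0834254 = 0.107485
P(Population B | x) ≈ 0.2238

0.2238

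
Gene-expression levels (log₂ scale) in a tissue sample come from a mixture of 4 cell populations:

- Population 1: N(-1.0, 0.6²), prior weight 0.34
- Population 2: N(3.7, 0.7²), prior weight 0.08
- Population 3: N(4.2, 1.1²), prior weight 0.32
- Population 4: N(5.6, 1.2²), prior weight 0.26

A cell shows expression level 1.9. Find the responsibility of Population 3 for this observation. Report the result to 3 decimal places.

The responsibility of component k is P(Z=k) f_k(x) divided by Σ_j P(Z=j) f_j(x).
Normal densities:
  p_1 = 5.62287e-06
  p_2 = 0.0208921
  p_3 = 0.0407541
  p_4 = 0.0028663
Prior × likelihood for each component:
  P(Z=1)·p_1 = 0.34 × 5.62287e-06 = 1.91178e-06
  P(Z=2)·p_2 = 0.08 × 0.0208921 = 0.00167136
  P(Z=3)·p_3 = 0.32 × 0.0407541 = 0.0130413
  P(Z=4)·p_4 = 0.26 × 0.0028663 = 0.000745239
Denominator: 1.91178e-06 + 0.00167136 + 0.0130413 + 0.000745239 = 0.0154598
P(Population 3 | x) = 0.0130413 / 0.0154598 ≈ 0.844

0.844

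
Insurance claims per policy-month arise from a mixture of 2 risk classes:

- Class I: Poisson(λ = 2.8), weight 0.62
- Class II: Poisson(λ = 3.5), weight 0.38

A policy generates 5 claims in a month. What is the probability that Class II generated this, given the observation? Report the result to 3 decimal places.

Posterior ∝ prior × likelihood, so P(k | x) ∝ w_k f_k(x); normalise over all components.
Evaluate each component's likelihood at the observed value:
  p_I = 0.0872136
  p_II = 0.132169
Prior × likelihood for each component:
  w_I·p_I = 0.62 × 0.0872136 = 0.0540725
  w_II·p_II = 0.38 × 0.132169 = 0.0502241
Marginal: 0.0540725 + 0.0502241 = 0.104297
P(Class II | 5 claims) ≈ 0.482

0.482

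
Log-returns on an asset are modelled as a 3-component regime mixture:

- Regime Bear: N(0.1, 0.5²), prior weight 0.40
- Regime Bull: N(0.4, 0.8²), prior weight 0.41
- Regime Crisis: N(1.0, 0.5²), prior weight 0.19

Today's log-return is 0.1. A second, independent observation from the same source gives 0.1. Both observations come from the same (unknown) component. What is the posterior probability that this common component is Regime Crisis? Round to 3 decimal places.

P(component k | x) = w_k·f_k(x) / marginal(x), where marginal(x) = Σ_j w_j·f_j(x).
Since both observations come from the same component, the likelihood for component k is f_k(x₁)·f_k(x₂).
  f_Bear = [0.797885] × [0.797885] = 0.63662
  f_Bull = [0.464819] × [0.464819] = 0.216057
  f_Crisis = [0.1579] × [0.1579] = 0.0249325
Weight by the priors:
  w_Bear·f_Bear = 0.40 × 0.63662 = 0.254648
  w_Bull·f_Bull = 0.41 × 0.216057 = 0.0885832
  w_Crisis·f_Crisis = 0.19 × 0.0249325 = 0.00473718
Denominator: 0.254648 + 0.0885832 + 0.00473718 = 0.347968
Responsibility of Regime Crisis: 0.00473718 / 0.347968 ≈ 0.014

0.014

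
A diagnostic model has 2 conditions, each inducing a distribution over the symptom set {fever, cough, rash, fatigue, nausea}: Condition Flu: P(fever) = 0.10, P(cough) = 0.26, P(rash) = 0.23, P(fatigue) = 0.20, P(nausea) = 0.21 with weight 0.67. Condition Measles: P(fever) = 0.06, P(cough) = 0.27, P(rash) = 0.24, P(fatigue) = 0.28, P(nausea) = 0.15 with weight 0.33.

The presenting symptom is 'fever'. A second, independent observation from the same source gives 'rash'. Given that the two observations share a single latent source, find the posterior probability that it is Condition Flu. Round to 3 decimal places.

0.764

Posterior ∝ prior × likelihood, so P(k | x) ∝ π_k f_k(x); normalise over all components.
Since both observations come from the same component, the likelihood for component k is f_k(x₁)·f_k(x₂).
  p_Flu = [P(fever | comp) = 0.10] × [0.23] = 0.023
  p_Measles = [P(fever | comp) = 0.06] × [0.24] = 0.0144
Prior × likelihood for each component:
  π_Flu·p_Flu = 0.67 × 0.023 = 0.01541
  π_Measles·p_Measles = 0.33 × 0.0144 = 0.004752
Evidence: 0.01541 + 0.004752 = 0.020162
Responsibility of Condition Flu: 0.01541 / 0.020162 ≈ 0.764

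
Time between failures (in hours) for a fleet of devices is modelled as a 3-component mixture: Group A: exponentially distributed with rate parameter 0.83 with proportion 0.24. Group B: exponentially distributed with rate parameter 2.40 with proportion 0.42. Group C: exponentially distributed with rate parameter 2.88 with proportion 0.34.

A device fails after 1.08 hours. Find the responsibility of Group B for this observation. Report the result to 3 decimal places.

By Bayes' theorem, P(k | x) = π_k f_k(x) / Σ_j π_j f_j(x).
Evaluate each component's likelihood at the observed value:
  p_A = 0.83·e^(−0.83·1.08) = 0.83·e^(−0.8964) = 0.33867
  p_B = 2.40·e^(−2.40·1.08) = 2.40·e^(−2.5920) = 0.179688
  p_C = 2.88·e^(−2.88·1.08) = 2.88·e^(−3.1104) = 0.128399
Prior × likelihood for each component:
  π_A·p_A = 0.24 × 0.33867 = 0.0812808
  π_B·p_B = 0.42 × 0.179688 = 0.0754691
  π_C·p_C = 0.34 × 0.128399 = 0.0436558
Marginal: 0.0812808 + 0.0754691 + 0.0436558 = 0.200406
P(Group B | 1.08 hours) ≈ 0.377

0.377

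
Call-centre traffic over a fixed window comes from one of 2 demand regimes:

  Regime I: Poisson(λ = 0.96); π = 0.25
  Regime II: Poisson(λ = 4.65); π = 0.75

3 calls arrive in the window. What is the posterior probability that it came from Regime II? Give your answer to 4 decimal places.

0.8949

The responsibility of component k is P(Z=k) f_k(x) divided by Σ_j P(Z=j) f_j(x).
Component likelihoods at x = 3 calls:
  f_I = e^(−0.96)·0.96^3/3! = 0.0564599
  f_II = e^(−4.65)·4.65^3/3! = 0.160228
Weight by the priors:
  P(Z=I)·f_I = 0.25 × 0.0564599 = 0.014115
  P(Z=II)·f_II = 0.75 × 0.160228 = 0.120171
Evidence: 0.014115 + 0.120171 = 0.134286
P(Regime II | x) ≈ 0.8949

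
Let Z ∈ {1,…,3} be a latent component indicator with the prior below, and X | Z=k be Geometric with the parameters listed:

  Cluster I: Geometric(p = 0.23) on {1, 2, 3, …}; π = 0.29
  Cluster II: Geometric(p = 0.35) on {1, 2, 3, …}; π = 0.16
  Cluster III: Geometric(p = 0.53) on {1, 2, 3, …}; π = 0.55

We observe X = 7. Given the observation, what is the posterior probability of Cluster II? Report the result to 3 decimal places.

0.199

Posterior ∝ prior × likelihood, so P(k | x) ∝ π_k f_k(x); normalise over all components.
Evaluate each component's likelihood at the observed value:
  p_I = 0.0479371
  p_II = 0.0263966
  p_III = 0.00571298
Unnormalised posteriors:
  π_I·p_I = 0.29 × 0.0479371 = 0.0139018
  π_II·p_II = 0.16 × 0.0263966 = 0.00422346
  π_III·p_III = 0.55 × 0.00571298 = 0.00314214
Marginal: 0.0139018 + 0.00422346 + 0.00314214 = 0.0212674
So the posterior for Cluster II is 0.00422346 / 0.0212674 ≈ 0.199.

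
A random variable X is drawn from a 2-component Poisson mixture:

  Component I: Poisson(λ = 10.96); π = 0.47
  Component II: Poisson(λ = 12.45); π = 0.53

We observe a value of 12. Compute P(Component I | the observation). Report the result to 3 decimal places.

P(component k | x) = π_k·f_k(x) / marginal(x), where marginal(x) = Σ_j π_j·f_j(x).
Poisson probabilities:
  p_I = e^(−10.96)·10.96^12/12! = 0.109024
  p_II = e^(−12.45)·12.45^12/12! = 0.11343
Weight by the priors:
  π_I·p_I = 0.47 × 0.109024 = 0.0512413
  π_II·p_II = 0.53 × 0.11343 = 0.060118
Normaliser: 0.0512413 + 0.060118 = 0.111359
P(Component I | data) ≈ 0.460

0.460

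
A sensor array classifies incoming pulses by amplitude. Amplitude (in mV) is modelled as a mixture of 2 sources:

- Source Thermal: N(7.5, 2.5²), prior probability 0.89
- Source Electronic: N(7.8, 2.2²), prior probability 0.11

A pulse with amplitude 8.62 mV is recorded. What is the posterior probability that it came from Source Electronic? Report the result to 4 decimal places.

0.1265

The responsibility of component k is π_k f_k(x) divided by Σ_j π_j f_j(x).
Evaluate each component's likelihood at the observed value:
  p_Thermal = (1/(2.5·√(2π)))·exp(−(8.62−7.5)²/(2·2.5²)) = 0.159577·exp(-0.10035) = 0.14434
  p_Electronic = (1/(2.2·√(2π)))·exp(−(8.62−7.8)²/(2·2.2²)) = 0.181337·exp(-0.06946) = 0.169169
Weight by the priors:
  π_Thermal·p_Thermal = 0.89 × 0.14434 = 0.128463
  π_Electronic·p_Electronic = 0.11 × 0.169169 = 0.0186086
Normaliser: 0.128463 + 0.0186086 = 0.147071
P(Source Electronic | the observation) ≈ 0.1265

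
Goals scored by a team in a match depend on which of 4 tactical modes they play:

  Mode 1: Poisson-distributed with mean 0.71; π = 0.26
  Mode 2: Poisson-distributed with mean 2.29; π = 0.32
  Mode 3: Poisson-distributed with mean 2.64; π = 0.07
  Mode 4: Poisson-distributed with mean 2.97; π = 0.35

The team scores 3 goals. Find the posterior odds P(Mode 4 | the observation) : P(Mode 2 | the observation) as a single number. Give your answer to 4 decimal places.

Since P(k|x) ∝ w_k f_k(x), the posterior odds are w_i f_i(x) / (w_j f_j(x)).
Component likelihoods at x = 3 goals:
  f_1 = 0.0293275
  f_2 = 0.202685
  f_3 = 0.218838
  f_4 = 0.224008
Odds = (0.35/0.32) × (0.224008/0.202685) = 1.09375 × 1.1052 ≈ 1.2088

1.2088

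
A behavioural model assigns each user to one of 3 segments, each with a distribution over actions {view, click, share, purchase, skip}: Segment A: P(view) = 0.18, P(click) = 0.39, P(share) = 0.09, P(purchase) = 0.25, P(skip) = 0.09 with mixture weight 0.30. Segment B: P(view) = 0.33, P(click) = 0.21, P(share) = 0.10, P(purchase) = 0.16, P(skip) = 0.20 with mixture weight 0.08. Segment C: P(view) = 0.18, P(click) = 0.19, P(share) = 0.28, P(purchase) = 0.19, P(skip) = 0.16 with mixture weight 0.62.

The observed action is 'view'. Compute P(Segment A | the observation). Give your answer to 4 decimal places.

The responsibility of component k is π_k f_k(x) divided by Σ_j π_j f_j(x).
Evaluate each component's likelihood at the observed value:
  p_A = P(view | comp) = 0.18
  p_B = P(view | comp) = 0.33
  p_C = P(view | comp) = 0.18
Unnormalised posteriors:
  π_A·p_A = 0.30 × 0.18 = 0.054
  π_B·p_B = 0.08 × 0.33 = 0.0264
  π_C·p_C = 0.62 × 0.18 = 0.1116
Sum: 0.054 + 0.0264 + 0.1116 = 0.192
P(Segment A | data) ≈ 0.2812

0.2812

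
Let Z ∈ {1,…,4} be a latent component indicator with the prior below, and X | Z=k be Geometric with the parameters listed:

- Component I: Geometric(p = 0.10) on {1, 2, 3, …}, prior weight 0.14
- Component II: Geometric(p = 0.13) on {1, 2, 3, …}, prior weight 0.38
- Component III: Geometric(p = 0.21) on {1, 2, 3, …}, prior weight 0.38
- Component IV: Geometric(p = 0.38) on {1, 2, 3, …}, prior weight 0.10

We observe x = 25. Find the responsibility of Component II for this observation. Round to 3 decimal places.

By Bayes' theorem, P(k | x) = π_k f_k(x) / Σ_j π_j f_j(x).
Geometric probabilities:
  f_I = 0.10·(1−0.10)^24 = 0.10·0.0797664 = 0.00797664
  f_II = 0.13·(1−0.13)^24 = 0.13·0.0353559 = 0.00459627
  f_III = 0.21·(1−0.21)^24 = 0.21·0.00349181 = 0.000733279
  f_IV = 0.38·(1−0.38)^24 = 0.38·1.04088e-05 = 3.95534e-06
Multiply by the mixture weights:
  π_I·f_I = 0.14 × 0.00797664 = 0.00111673
  π_II·f_II = 0.38 × 0.00459627 = 0.00174658
  π_III·f_III = 0.38 × 0.000733279 = 0.000278646
  π_IV·f_IV = 0.10 × 3.95534e-06 = 3.95534e-07
Marginal: 0.00111673 + 0.00174658 + 0.000278646 + 3.95534e-07 = 0.00314235
P(Component II | data) ≈ 0.556

0.556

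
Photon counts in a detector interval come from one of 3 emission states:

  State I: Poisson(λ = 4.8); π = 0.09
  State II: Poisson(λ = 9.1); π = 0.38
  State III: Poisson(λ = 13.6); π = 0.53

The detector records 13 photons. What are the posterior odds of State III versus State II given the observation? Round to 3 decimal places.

The posterior odds equal the prior odds times the likelihood ratio: (π_i/π_j)·(f_i(x)/f_j(x)).
Poisson probabilities:
  L_I = 0.000948948
  L_II = 0.0526233
  L_III = 0.108473
Posterior odds = (π_III·L_III) / (π_II·L_II) = (0.53·0.108473) / (0.38·0.0526233) = 0.0574905 / 0.0199969 ≈ 2.875

2.875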